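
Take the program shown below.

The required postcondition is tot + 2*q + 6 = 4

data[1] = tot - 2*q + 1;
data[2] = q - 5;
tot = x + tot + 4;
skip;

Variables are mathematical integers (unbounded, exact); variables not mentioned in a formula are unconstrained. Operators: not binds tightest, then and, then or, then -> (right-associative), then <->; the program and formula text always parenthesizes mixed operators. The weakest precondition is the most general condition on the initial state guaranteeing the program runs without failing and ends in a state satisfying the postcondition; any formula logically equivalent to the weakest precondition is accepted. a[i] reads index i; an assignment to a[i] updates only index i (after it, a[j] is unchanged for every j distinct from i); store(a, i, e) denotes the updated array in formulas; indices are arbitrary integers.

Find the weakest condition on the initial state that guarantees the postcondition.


Working backward. After the program, the postcondition tot + 2*q + 6 = 4 must hold; in canonical form it is 2*q + tot = -2.
Before skip: 2*q + tot = -2
Before tot := x + tot + 4: 2*q + tot + x = -6
Before data[2] := q - 5: 2*q + tot + x = -6
Before data[1] := tot - 2*q + 1: 2*q + tot + x = -6
Answer: WP = 2*q + tot + x = -6


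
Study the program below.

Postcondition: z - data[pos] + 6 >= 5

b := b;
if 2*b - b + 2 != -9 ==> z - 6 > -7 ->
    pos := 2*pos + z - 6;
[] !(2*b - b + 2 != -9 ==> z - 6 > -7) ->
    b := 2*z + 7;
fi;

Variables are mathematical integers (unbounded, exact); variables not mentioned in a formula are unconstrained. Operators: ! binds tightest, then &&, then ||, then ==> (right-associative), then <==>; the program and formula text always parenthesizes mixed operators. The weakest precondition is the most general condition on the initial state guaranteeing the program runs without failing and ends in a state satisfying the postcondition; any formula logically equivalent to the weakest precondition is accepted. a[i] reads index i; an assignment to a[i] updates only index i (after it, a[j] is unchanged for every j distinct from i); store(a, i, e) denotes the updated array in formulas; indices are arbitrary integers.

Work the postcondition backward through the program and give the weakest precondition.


Working backward. After the program, the postcondition z - data[pos] + 6 >= 5 must hold; in canonical form it is z >= data[pos] - 1.
Then branch requires z >= data[2*pos + z - 6] - 1; else branch requires z >= data[pos] - 1.
Before the if: ((b != -11 ==> z > -1) ==> z >= data[2*pos + z - 6] - 1) && ((!(b != -11 ==> z > -1)) ==> z >= data[pos] - 1)
Before b := b: ((b != -11 ==> z > -1) ==> z >= data[2*pos + z - 6] - 1) && ((!(b != -11 ==> z > -1)) ==> z >= data[pos] - 1)
Answer: WP = ((b != -11 ==> z > -1) ==> z >= data[2*pos + z - 6] - 1) && ((!(b != -11 ==> z > -1)) ==> z >= data[pos] - 1)


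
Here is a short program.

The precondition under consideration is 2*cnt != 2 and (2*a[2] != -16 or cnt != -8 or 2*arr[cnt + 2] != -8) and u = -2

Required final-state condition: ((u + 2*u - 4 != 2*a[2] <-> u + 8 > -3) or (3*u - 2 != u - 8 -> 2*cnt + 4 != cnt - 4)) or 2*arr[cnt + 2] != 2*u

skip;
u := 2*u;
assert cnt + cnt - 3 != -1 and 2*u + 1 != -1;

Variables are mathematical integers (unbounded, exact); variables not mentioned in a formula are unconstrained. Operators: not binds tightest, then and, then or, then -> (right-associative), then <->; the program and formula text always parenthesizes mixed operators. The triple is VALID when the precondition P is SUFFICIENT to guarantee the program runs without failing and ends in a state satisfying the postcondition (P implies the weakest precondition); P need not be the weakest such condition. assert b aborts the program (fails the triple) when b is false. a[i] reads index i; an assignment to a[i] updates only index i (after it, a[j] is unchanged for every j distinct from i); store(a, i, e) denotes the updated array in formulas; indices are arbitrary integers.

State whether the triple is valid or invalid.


Working backward. After the program, the postcondition ((u + 2*u - 4 != 2*a[2] <-> u + 8 > -3) or (3*u - 2 != u - 8 -> 2*cnt + 4 != cnt - 4)) or 2*arr[cnt + 2] != 2*u must hold; in canonical form it is (3*u != 2*a[2] + 4 <-> u > -11) or (2*u != -6 -> cnt != -8) or 2*arr[cnt + 2] != 2*u.
Before assert cnt + cnt - 3 != -1 and 2*u + 1 != -1: 2*cnt != 2 and 2*u != -2 and ((3*u != 2*a[2] + 4 <-> u > -11) or (2*u != -6 -> cnt != -8) or 2*arr[cnt + 2] != 2*u)
Before u := 2*u: 2*cnt != 2 and 4*u != -2 and ((6*u != 2*a[2] + 4 <-> 2*u > -11) or (4*u != -6 -> cnt != -8) or 2*arr[cnt + 2] != 4*u)
Before skip: 2*cnt != 2 and 4*u != -2 and ((6*u != 2*a[2] + 4 <-> 2*u > -11) or (4*u != -6 -> cnt != -8) or 2*arr[cnt + 2] != 4*u)
The weakest precondition is 2*cnt != 2 and 4*u != -2 and ((6*u != 2*a[2] + 4 <-> 2*u > -11) or (4*u != -6 -> cnt != -8) or 2*arr[cnt + 2] != 4*u).
Check whether 2*cnt != 2 and (2*a[2] != -16 or cnt != -8 or 2*arr[cnt + 2] != -8) and u = -2 implies it.
Every state satisfying the precondition satisfies the weakest precondition: the implication holds.
Answer: valid


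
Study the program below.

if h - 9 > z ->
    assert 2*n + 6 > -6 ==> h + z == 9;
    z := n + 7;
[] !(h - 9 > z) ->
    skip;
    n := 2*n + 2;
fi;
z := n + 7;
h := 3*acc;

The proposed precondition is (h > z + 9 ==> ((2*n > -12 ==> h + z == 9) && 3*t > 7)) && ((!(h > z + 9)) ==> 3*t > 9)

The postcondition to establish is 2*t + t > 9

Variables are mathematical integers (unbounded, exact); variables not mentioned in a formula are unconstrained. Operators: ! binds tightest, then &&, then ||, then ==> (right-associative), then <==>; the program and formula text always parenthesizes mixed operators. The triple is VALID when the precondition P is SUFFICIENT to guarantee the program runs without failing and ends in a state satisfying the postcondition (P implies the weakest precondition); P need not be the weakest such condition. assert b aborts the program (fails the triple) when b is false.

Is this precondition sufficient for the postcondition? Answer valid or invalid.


Working backward. After the program, the postcondition 2*t + t > 9 must hold; in canonical form it is 3*t > 9.
Before h := 3*acc: 3*t > 9
Before z := n + 7: 3*t > 9
Then branch requires (2*n > -12 ==> h + z == 9) && 3*t > 9; else branch requires 3*t > 9.
Before the if: (h > z + 9 ==> ((2*n > -12 ==> h + z == 9) && 3*t > 9)) && ((!(h > z + 9)) ==> 3*t > 9)
The weakest precondition is (h > z + 9 ==> ((2*n > -12 ==> h + z == 9) && 3*t > 9)) && ((!(h > z + 9)) ==> 3*t > 9).
Check whether (h > z + 9 ==> ((2*n > -12 ==> h + z == 9) && 3*t > 7)) && ((!(h > z + 9)) ==> 3*t > 9) implies it.
Countermodel: at the initial state h = 10, n = -6, t = 3, z = 0, the precondition holds but the weakest precondition fails.
Answer: invalid


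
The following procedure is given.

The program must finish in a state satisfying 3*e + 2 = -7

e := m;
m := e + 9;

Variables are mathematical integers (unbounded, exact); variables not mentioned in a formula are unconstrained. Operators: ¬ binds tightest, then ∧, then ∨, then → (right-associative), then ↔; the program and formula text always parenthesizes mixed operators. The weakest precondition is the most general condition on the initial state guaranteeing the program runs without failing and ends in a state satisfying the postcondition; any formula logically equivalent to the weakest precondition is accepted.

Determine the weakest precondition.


Working backward. After the program, the postcondition 3*e + 2 = -7 must hold; in canonical form it is 3*e = -9.
Before m := e + 9: 3*e = -9
Before e := m: 3*m = -9
Answer: WP = 3*m = -9


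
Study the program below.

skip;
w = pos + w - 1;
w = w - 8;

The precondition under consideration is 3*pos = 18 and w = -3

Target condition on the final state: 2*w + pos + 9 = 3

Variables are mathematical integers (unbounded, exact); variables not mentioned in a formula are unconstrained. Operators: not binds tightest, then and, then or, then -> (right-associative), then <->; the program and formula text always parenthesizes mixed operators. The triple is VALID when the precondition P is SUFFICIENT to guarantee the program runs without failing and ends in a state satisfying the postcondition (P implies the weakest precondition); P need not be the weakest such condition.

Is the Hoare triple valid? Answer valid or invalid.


Working backward. After the program, the postcondition 2*w + pos + 9 = 3 must hold; in canonical form it is pos + 2*w = -6.
Before w := w - 8: pos + 2*w = 10
Before w := pos + w - 1: 3*pos + 2*w = 12
Before skip: 3*pos + 2*w = 12
The weakest precondition is 3*pos + 2*w = 12.
Check whether 3*pos = 18 and w = -3 implies it.
Every state satisfying the precondition satisfies the weakest precondition: the implication holds.
Answer: valid


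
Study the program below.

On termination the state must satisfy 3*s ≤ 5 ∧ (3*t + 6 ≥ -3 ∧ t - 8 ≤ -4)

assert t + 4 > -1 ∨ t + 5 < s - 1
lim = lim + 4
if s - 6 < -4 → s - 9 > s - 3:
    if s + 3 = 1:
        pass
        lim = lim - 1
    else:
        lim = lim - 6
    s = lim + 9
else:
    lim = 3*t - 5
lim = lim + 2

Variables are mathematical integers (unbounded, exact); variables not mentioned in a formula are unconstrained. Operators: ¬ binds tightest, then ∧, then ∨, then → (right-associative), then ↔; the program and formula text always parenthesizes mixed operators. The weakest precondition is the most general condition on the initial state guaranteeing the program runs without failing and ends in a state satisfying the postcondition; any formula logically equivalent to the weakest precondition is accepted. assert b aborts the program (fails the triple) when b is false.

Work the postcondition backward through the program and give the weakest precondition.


Working backward. After the program, the postcondition 3*s ≤ 5 ∧ (3*t + 6 ≥ -3 ∧ t - 8 ≤ -4) must hold; in canonical form it is 3*s ≤ 5 ∧ 3*t ≥ -9 ∧ t ≤ 4.
Before lim := lim + 2: 3*s ≤ 5 ∧ 3*t ≥ -9 ∧ t ≤ 4
Then branch requires (s = -2 → (3*lim ≤ -19 ∧ 3*t ≥ -9 ∧ t ≤ 4)) ∧ ((¬(s = -2)) → (3*lim ≤ -4 ∧ 3*t ≥ -9 ∧ t ≤ 4)); else branch requires 3*s ≤ 5 ∧ 3*t ≥ -9 ∧ t ≤ 4.
Before the if: ((¬(s < 2)) → ((s = -2 → (3*lim ≤ -19 ∧ 3*t ≥ -9 ∧ t ≤ 4)) ∧ ((¬(s = -2)) → (3*lim ≤ -4 ∧ 3*t ≥ -9 ∧ t ≤ 4)))) ∧ (s < 2 → (3*s ≤ 5 ∧ 3*t ≥ -9 ∧ t ≤ 4))
Before lim := lim + 4: ((¬(s < 2)) → ((s = -2 → (3*lim ≤ -31 ∧ 3*t ≥ -9 ∧ t ≤ 4)) ∧ ((¬(s = -2)) → (3*lim ≤ -16 ∧ 3*t ≥ -9 ∧ t ≤ 4)))) ∧ (s < 2 → (3*s ≤ 5 ∧ 3*t ≥ -9 ∧ t ≤ 4))
Before assert t + 4 > -1 ∨ t + 5 < s - 1: (t > -5 ∨ t < s - 6) ∧ ((¬(s < 2)) → ((s = -2 → (3*lim ≤ -31 ∧ 3*t ≥ -9 ∧ t ≤ 4)) ∧ ((¬(s = -2)) → (3*lim ≤ -16 ∧ 3*t ≥ -9 ∧ t ≤ 4)))) ∧ (s < 2 → (3*s ≤ 5 ∧ 3*t ≥ -9 ∧ t ≤ 4))
Answer: WP = (t > -5 ∨ t < s - 6) ∧ ((¬(s < 2)) → ((s = -2 → (3*lim ≤ -31 ∧ 3*t ≥ -9 ∧ t ≤ 4)) ∧ ((¬(s = -2)) → (3*lim ≤ -16 ∧ 3*t ≥ -9 ∧ t ≤ 4)))) ∧ (s < 2 → (3*s ≤ 5 ∧ 3*t ≥ -9 ∧ t ≤ 4))


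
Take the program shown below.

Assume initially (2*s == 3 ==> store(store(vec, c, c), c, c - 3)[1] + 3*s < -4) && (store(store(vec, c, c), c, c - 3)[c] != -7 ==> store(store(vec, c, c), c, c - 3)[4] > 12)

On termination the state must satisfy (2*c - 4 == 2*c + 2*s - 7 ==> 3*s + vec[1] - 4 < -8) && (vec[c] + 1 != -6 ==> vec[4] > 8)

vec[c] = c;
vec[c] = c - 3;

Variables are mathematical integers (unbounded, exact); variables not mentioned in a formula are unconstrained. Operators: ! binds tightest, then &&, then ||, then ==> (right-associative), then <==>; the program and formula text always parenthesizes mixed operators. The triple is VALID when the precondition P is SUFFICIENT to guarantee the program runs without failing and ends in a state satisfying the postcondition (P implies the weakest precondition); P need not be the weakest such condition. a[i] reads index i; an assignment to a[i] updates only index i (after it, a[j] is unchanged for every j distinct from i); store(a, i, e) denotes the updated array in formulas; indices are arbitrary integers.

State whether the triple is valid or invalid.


Working backward. After the program, the postcondition (2*c - 4 == 2*c + 2*s - 7 ==> 3*s + vec[1] - 4 < -8) && (vec[c] + 1 != -6 ==> vec[4] > 8) must hold; in canonical form it is (2*s == 3 ==> vec[1] + 3*s < -4) && (vec[c] != -7 ==> vec[4] > 8).
Before vec[c] := c - 3: (2*s == 3 ==> store(vec, c, c - 3)[1] + 3*s < -4) && (store(vec, c, c - 3)[c] != -7 ==> store(vec, c, c - 3)[4] > 8)
Before vec[c] := c: (2*s == 3 ==> store(store(vec, c, c), c, c - 3)[1] + 3*s < -4) && (store(store(vec, c, c), c, c - 3)[c] != -7 ==> store(store(vec, c, c), c, c - 3)[4] > 8)
The weakest precondition is (2*s == 3 ==> store(store(vec, c, c), c, c - 3)[1] + 3*s < -4) && (store(store(vec, c, c), c, c - 3)[c] != -7 ==> store(store(vec, c, c), c, c - 3)[4] > 8).
Check whether (2*s == 3 ==> store(store(vec, c, c), c, c - 3)[1] + 3*s < -4) && (store(store(vec, c, c), c, c - 3)[c] != -7 ==> store(store(vec, c, c), c, c - 3)[4] > 12) implies it.
Every state satisfying the precondition satisfies the weakest precondition: the implication holds.
Answer: valid


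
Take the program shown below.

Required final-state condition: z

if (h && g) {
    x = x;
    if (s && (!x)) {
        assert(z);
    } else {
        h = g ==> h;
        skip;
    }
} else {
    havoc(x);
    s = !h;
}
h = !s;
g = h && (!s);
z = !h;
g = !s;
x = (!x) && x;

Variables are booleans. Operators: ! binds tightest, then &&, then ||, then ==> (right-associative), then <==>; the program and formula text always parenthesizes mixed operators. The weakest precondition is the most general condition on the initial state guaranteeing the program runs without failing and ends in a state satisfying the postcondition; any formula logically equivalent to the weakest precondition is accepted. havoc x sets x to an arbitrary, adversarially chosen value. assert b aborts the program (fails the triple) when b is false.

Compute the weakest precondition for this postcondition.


Working backward. After the program, z must hold.
Before x := (!x) && x: z
Before g := !s: z
Before z := !h: !h
Before g := h && (!s): !h
Before h := !s: s
Then branch requires ((s && (!x)) ==> (z && s)) && ((!(s && (!x))) ==> s); else branch requires !h.
Before the if: ((h && g) ==> (((s && (!x)) ==> (z && s)) && ((!(s && (!x))) ==> s))) && ((!(h && g)) ==> (!h))
Answer: WP = ((h && g) ==> (((s && (!x)) ==> (z && s)) && ((!(s && (!x))) ==> s))) && ((!(h && g)) ==> (!h))


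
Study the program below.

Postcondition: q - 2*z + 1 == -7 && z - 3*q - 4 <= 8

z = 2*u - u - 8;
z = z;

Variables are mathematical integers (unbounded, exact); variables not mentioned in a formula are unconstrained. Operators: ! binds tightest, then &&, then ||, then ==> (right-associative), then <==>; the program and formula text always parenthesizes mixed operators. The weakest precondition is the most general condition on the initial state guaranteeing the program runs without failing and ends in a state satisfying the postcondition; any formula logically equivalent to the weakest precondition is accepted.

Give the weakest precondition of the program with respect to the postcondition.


Working backward. After the program, the postcondition q - 2*z + 1 == -7 && z - 3*q - 4 <= 8 must hold; in canonical form it is q == 2*z - 8 && z <= 3*q + 12.
Before z := z: q == 2*z - 8 && z <= 3*q + 12
Before z := 2*u - u - 8: q == 2*u - 24 && u <= 3*q + 20
Answer: WP = q == 2*u - 24 && u <= 3*q + 20


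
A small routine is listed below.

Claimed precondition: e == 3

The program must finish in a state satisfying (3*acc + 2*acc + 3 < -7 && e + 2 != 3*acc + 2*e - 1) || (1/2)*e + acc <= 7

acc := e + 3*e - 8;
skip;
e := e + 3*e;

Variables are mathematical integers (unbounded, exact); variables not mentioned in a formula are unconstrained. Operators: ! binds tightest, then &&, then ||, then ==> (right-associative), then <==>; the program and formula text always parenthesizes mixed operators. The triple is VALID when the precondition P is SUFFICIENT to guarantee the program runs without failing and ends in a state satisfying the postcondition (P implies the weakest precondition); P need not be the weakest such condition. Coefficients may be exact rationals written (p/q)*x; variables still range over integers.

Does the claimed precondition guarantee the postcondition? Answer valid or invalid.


Working backward. After the program, the postcondition (3*acc + 2*acc + 3 < -7 && e + 2 != 3*acc + 2*e - 1) || (1/2)*e + acc <= 7 must hold; in canonical form it is (5*acc < -10 && 3*acc + e != 3) || acc + (1/2)*e <= 7.
Before e := e + 3*e: (5*acc < -10 && 3*acc + 4*e != 3) || acc + 2*e <= 7
Before skip: (5*acc < -10 && 3*acc + 4*e != 3) || acc + 2*e <= 7
Before acc := e + 3*e - 8: (20*e < 30 && 16*e != 27) || 6*e <= 15
The weakest precondition is (20*e < 30 && 16*e != 27) || 6*e <= 15.
Check whether e == 3 implies it.
Countermodel: at the initial state e = 3, the precondition holds but the weakest precondition fails.
Answer: invalid


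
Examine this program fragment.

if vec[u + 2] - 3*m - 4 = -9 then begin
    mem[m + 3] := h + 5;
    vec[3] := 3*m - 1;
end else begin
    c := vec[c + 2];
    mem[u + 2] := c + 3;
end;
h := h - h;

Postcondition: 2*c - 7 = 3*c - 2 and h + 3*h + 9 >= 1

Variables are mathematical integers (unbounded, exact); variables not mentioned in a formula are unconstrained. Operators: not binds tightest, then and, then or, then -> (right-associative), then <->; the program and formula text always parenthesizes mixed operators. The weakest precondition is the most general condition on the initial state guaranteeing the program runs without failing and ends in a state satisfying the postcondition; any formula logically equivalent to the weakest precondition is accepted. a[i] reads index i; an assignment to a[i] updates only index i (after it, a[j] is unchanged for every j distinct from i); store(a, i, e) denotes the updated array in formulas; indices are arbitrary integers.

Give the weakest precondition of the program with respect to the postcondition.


Working backward. After the program, the postcondition 2*c - 7 = 3*c - 2 and h + 3*h + 9 >= 1 must hold; in canonical form it is c = -5 and 4*h >= -8.
Before h := h - h: c = -5
Then branch requires c = -5; else branch requires vec[c + 2] = -5.
Before the if: (vec[u + 2] = 3*m - 5 -> c = -5) and ((not (vec[u + 2] = 3*m - 5)) -> vec[c + 2] = -5)
Answer: WP = (vec[u + 2] = 3*m - 5 -> c = -5) and ((not (vec[u + 2] = 3*m - 5)) -> vec[c + 2] = -5)


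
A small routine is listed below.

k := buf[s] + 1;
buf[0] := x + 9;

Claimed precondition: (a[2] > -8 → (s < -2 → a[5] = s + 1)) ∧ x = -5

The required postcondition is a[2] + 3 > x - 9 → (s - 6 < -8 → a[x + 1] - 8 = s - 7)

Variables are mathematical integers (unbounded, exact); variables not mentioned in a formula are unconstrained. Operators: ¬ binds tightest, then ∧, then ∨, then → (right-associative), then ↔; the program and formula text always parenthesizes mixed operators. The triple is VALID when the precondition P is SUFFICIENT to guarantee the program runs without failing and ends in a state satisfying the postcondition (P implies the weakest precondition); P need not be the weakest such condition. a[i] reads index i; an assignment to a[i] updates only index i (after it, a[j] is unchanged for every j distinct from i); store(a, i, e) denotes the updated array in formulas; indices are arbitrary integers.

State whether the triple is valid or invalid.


Working backward. After the program, the postcondition a[2] + 3 > x - 9 → (s - 6 < -8 → a[x + 1] - 8 = s - 7) must hold; in canonical form it is a[2] > x - 12 → (s < -2 → a[x + 1] = s + 1).
Before buf[0] := x + 9: a[2] > x - 12 → (s < -2 → a[x + 1] = s + 1)
Before k := buf[s] + 1: a[2] > x - 12 → (s < -2 → a[x + 1] = s + 1)
The weakest precondition is a[2] > x - 12 → (s < -2 → a[x + 1] = s + 1).
Check whether (a[2] > -8 → (s < -2 → a[5] = s + 1)) ∧ x = -5 implies it.
Countermodel: at the initial state a = {[-4] = 0, [2] = -8, [5] = 0, elsewhere 0}, s = -3, x = -5, the precondition holds but the weakest precondition fails.
Answer: invalid


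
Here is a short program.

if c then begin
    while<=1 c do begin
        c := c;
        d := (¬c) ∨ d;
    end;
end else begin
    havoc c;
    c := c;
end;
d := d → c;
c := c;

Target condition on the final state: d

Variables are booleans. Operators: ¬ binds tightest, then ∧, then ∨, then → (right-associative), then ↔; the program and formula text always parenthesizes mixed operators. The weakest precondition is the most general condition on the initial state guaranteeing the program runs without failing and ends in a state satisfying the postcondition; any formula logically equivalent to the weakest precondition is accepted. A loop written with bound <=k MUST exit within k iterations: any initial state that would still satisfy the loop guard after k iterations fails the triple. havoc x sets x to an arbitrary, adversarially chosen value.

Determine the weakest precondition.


Working backward. After the program, d must hold.
Before c := c: d
Before d := d → c: d → c
Then branch requires (c → ((¬c) ∧ (((¬c) ∨ d) → c))) ∧ ((¬c) → (d → c)); else branch requires ¬d.
Before the if: (c → ((c → ((¬c) ∧ (((¬c) ∨ d) → c))) ∧ ((¬c) → (d → c)))) ∧ ((¬c) → (¬d))
Answer: WP = (c → ((c → ((¬c) ∧ (((¬c) ∨ d) → c))) ∧ ((¬c) → (d → c)))) ∧ ((¬c) → (¬d))


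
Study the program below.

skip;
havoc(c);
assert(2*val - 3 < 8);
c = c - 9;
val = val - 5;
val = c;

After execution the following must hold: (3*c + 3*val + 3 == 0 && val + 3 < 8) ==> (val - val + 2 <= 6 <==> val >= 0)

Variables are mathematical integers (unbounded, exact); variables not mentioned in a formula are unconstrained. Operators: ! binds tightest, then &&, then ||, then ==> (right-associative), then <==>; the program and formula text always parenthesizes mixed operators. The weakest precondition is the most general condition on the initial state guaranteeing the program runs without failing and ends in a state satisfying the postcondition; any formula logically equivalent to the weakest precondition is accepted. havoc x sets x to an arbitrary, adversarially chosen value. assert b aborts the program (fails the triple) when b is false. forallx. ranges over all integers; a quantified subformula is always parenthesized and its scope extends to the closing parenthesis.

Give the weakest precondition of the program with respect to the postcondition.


Working backward. After the program, the postcondition (3*c + 3*val + 3 == 0 && val + 3 < 8) ==> (val - val + 2 <= 6 <==> val >= 0) must hold; in canonical form it is (3*c + 3*val == -3 && val < 5) ==> val >= 0.
Before val := c: (6*c == -3 && c < 5) ==> c >= 0
Before val := val - 5: (6*c == -3 && c < 5) ==> c >= 0
Before c := c - 9: (6*c == 51 && c < 14) ==> c >= 9
Before assert 2*val - 3 < 8: 2*val < 11 && ((6*c == 51 && c < 14) ==> c >= 9)
Before havoc c: forall c_1. (2*val < 11 && ((6*c_1 == 51 && c_1 < 14) ==> c_1 >= 9))
Before skip: forall c_1. (2*val < 11 && ((6*c_1 == 51 && c_1 < 14) ==> c_1 >= 9))
Answer: WP = forall c_1. (2*val < 11 && ((6*c_1 == 51 && c_1 < 14) ==> c_1 >= 9))


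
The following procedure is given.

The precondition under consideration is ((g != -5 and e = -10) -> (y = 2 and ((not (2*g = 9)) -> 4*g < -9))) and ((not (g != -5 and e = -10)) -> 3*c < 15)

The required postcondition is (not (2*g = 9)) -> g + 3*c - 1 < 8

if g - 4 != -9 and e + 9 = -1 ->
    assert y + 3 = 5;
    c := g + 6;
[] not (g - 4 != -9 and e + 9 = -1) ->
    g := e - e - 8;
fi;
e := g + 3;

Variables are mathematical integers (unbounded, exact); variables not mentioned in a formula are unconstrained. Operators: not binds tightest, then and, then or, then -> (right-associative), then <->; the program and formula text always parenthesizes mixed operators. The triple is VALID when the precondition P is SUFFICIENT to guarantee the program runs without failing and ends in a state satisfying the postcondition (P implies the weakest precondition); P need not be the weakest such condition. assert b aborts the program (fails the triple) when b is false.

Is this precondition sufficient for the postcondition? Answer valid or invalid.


Working backward. After the program, the postcondition (not (2*g = 9)) -> g + 3*c - 1 < 8 must hold; in canonical form it is (not (2*g = 9)) -> 3*c + g < 9.
Before e := g + 3: (not (2*g = 9)) -> 3*c + g < 9
Then branch requires y = 2 and ((not (2*g = 9)) -> 4*g < -9); else branch requires 3*c < 17.
Before the if: ((g != -5 and e = -10) -> (y = 2 and ((not (2*g = 9)) -> 4*g < -9))) and ((not (g != -5 and e = -10)) -> 3*c < 17)
The weakest precondition is ((g != -5 and e = -10) -> (y = 2 and ((not (2*g = 9)) -> 4*g < -9))) and ((not (g != -5 and e = -10)) -> 3*c < 17).
Check whether ((g != -5 and e = -10) -> (y = 2 and ((not (2*g = 9)) -> 4*g < -9))) and ((not (g != -5 and e = -10)) -> 3*c < 15) implies it.
Every state satisfying the precondition satisfies the weakest precondition: the implication holds.
Answer: valid


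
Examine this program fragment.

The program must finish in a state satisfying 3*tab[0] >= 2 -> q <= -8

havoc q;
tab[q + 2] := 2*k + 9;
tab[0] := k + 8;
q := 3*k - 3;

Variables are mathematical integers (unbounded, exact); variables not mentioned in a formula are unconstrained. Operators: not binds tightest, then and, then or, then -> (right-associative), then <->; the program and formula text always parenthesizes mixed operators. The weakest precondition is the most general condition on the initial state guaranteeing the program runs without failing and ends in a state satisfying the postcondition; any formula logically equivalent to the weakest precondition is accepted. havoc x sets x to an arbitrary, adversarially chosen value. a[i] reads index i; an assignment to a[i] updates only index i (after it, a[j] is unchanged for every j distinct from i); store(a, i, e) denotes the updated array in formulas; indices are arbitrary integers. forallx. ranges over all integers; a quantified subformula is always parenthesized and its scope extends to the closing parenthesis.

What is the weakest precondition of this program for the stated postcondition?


Working backward. After the program, 3*tab[0] >= 2 -> q <= -8 must hold.
Before q := 3*k - 3: 3*tab[0] >= 2 -> 3*k <= -5
Before tab[0] := k + 8: 3*k >= -22 -> 3*k <= -5
Before tab[q + 2] := 2*k + 9: 3*k >= -22 -> 3*k <= -5
Before havoc q: 3*k >= -22 -> 3*k <= -5
Answer: WP = 3*k >= -22 -> 3*k <= -5


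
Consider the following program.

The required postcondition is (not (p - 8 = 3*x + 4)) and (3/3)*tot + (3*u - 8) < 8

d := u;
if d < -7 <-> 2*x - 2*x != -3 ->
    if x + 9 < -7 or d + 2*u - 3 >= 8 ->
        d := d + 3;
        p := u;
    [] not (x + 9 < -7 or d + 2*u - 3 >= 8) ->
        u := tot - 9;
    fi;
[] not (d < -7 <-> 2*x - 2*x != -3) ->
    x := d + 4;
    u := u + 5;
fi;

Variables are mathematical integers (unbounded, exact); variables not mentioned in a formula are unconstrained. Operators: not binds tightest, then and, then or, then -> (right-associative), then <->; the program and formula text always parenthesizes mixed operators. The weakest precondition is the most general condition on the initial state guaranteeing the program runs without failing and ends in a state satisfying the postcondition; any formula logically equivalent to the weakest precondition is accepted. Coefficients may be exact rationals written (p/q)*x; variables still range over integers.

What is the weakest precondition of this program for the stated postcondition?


Working backward. After the program, the postcondition (not (p - 8 = 3*x + 4)) and (3/3)*tot + (3*u - 8) < 8 must hold; in canonical form it is (not (p = 3*x + 12)) and tot + 3*u < 16.
Then branch requires ((x < -16 or d + 2*u >= 11) -> ((not (u = 3*x + 12)) and tot + 3*u < 16)) and ((not (x < -16 or d + 2*u >= 11)) -> ((not (p = 3*x + 12)) and 4*tot < 43)); else branch requires (not (p = 3*d + 24)) and tot + 3*u < 1.
Before the if: (d < -7 -> (((x < -16 or d + 2*u >= 11) -> ((not (u = 3*x + 12)) and tot + 3*u < 16)) and ((not (x < -16 or d + 2*u >= 11)) -> ((not (p = 3*x + 12)) and 4*tot < 43)))) and ((not (d < -7)) -> ((not (p = 3*d + 24)) and tot + 3*u < 1))
Before d := u: (u < -7 -> (((x < -16 or 3*u >= 11) -> ((not (u = 3*x + 12)) and tot + 3*u < 16)) and ((not (x < -16 or 3*u >= 11)) -> ((not (p = 3*x + 12)) and 4*tot < 43)))) and ((not (u < -7)) -> ((not (p = 3*u + 24)) and tot + 3*u < 1))
Answer: WP = (u < -7 -> (((x < -16 or 3*u >= 11) -> ((not (u = 3*x + 12)) and tot + 3*u < 16)) and ((not (x < -16 or 3*u >= 11)) -> ((not (p = 3*x + 12)) and 4*tot < 43)))) and ((not (u < -7)) -> ((not (p = 3*u + 24)) and tot + 3*u < 1))


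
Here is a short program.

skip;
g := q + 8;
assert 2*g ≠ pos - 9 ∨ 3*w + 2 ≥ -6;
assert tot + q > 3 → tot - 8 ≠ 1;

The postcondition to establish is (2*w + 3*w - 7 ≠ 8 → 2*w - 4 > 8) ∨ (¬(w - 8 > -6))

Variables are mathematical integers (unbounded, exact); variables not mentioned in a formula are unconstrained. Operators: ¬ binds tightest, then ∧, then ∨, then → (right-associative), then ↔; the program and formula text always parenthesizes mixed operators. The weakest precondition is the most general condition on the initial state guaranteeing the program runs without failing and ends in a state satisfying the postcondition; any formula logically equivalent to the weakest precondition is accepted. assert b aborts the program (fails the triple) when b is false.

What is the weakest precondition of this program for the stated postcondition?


Working backward. After the program, the postcondition (2*w + 3*w - 7 ≠ 8 → 2*w - 4 > 8) ∨ (¬(w - 8 > -6)) must hold; in canonical form it is (5*w ≠ 15 → 2*w > 12) ∨ (¬(w > 2)).
Before assert tot + q > 3 → tot - 8 ≠ 1: (q + tot > 3 → tot ≠ 9) ∧ ((5*w ≠ 15 → 2*w > 12) ∨ (¬(w > 2)))
Before assert 2*g ≠ pos - 9 ∨ 3*w + 2 ≥ -6: (2*g ≠ pos - 9 ∨ 3*w ≥ -8) ∧ (q + tot > 3 → tot ≠ 9) ∧ ((5*w ≠ 15 → 2*w > 12) ∨ (¬(w > 2)))
Before g := q + 8: (2*q ≠ pos - 25 ∨ 3*w ≥ -8) ∧ (q + tot > 3 → tot ≠ 9) ∧ ((5*w ≠ 15 → 2*w > 12) ∨ (¬(w > 2)))
Before skip: (2*q ≠ pos - 25 ∨ 3*w ≥ -8) ∧ (q + tot > 3 → tot ≠ 9) ∧ ((5*w ≠ 15 → 2*w > 12) ∨ (¬(w > 2)))
Answer: WP = (2*q ≠ pos - 25 ∨ 3*w ≥ -8) ∧ (q + tot > 3 → tot ≠ 9) ∧ ((5*w ≠ 15 → 2*w > 12) ∨ (¬(w > 2)))


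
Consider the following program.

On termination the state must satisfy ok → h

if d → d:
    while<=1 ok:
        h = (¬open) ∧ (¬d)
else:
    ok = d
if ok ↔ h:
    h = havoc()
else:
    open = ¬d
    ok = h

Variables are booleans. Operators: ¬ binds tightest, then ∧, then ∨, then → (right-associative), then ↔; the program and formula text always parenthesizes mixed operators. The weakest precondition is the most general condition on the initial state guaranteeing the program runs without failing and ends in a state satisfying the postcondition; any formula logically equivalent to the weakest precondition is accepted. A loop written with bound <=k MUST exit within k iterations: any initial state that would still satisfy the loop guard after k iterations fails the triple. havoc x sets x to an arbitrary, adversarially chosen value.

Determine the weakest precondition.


Working backward. After the program, ok → h must hold.
Then branch requires ¬ok; else branch requires true.
Before the if: (ok ↔ h) → (¬ok)
Then branch requires (ok → ((¬ok) ∧ ((ok ↔ ((¬open) ∧ (¬d))) → (¬ok)))) ∧ ((¬ok) → ((ok ↔ h) → (¬ok))); else branch requires (d ↔ h) → (¬d).
Before the if: (ok → ((¬ok) ∧ ((ok ↔ ((¬open) ∧ (¬d))) → (¬ok)))) ∧ ((¬ok) → ((ok ↔ h) → (¬ok)))
Answer: WP = (ok → ((¬ok) ∧ ((ok ↔ ((¬open) ∧ (¬d))) → (¬ok)))) ∧ ((¬ok) → ((ok ↔ h) → (¬ok)))


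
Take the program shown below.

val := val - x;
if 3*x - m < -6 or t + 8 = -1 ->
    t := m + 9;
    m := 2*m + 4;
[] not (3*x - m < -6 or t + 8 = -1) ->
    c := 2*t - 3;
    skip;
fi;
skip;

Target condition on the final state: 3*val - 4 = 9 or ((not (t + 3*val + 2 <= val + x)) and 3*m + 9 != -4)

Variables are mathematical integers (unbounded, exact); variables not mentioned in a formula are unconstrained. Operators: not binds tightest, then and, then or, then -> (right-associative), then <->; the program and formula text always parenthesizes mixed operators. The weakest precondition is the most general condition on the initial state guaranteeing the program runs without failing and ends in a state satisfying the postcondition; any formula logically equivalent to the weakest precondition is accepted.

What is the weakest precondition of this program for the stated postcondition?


Working backward. After the program, the postcondition 3*val - 4 = 9 or ((not (t + 3*val + 2 <= val + x)) and 3*m + 9 != -4) must hold; in canonical form it is 3*val = 13 or ((not (t + 2*val <= x - 2)) and 3*m != -13).
Before skip: 3*val = 13 or ((not (t + 2*val <= x - 2)) and 3*m != -13)
Then branch requires 3*val = 13 or ((not (m + 2*val <= x - 11)) and 6*m != -25); else branch requires 3*val = 13 or ((not (t + 2*val <= x - 2)) and 3*m != -13).
Before the if: ((3*x < m - 6 or t = -9) -> (3*val = 13 or ((not (m + 2*val <= x - 11)) and 6*m != -25))) and ((not (3*x < m - 6 or t = -9)) -> (3*val = 13 or ((not (t + 2*val <= x - 2)) and 3*m != -13)))
Before val := val - x: ((3*x < m - 6 or t = -9) -> (3*val = 3*x + 13 or ((not (m + 2*val <= 3*x - 11)) and 6*m != -25))) and ((not (3*x < m - 6 or t = -9)) -> (3*val = 3*x + 13 or ((not (t + 2*val <= 3*x - 2)) and 3*m != -13)))
Answer: WP = ((3*x < m - 6 or t = -9) -> (3*val = 3*x + 13 or ((not (m + 2*val <= 3*x - 11)) and 6*m != -25))) and ((not (3*x < m - 6 or t = -9)) -> (3*val = 3*x + 13 or ((not (t + 2*val <= 3*x - 2)) and 3*m != -13)))


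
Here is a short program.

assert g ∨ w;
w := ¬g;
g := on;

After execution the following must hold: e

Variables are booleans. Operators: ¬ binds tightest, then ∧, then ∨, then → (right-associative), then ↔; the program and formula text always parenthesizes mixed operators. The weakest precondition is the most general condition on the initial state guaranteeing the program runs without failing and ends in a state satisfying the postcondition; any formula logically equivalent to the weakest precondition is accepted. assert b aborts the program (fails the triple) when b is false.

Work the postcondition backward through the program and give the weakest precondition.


Working backward. After the program, e must hold.
Before g := on: e
Before w := ¬g: e
Before assert g ∨ w: (g ∨ w) ∧ e
Answer: WP = (g ∨ w) ∧ e


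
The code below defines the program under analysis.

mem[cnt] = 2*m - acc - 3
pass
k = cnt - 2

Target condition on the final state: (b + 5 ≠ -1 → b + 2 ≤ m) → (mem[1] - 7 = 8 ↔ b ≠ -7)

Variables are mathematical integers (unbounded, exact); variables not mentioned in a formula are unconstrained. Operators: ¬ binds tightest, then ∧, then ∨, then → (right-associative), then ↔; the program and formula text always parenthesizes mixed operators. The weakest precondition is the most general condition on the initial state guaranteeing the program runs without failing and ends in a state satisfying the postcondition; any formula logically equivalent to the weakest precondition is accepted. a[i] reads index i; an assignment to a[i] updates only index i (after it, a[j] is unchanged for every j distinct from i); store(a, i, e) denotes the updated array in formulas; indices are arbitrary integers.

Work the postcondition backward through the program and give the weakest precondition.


Working backward. After the program, the postcondition (b + 5 ≠ -1 → b + 2 ≤ m) → (mem[1] - 7 = 8 ↔ b ≠ -7) must hold; in canonical form it is (b ≠ -6 → b ≤ m - 2) → (mem[1] = 15 ↔ b ≠ -7).
Before k := cnt - 2: (b ≠ -6 → b ≤ m - 2) → (mem[1] = 15 ↔ b ≠ -7)
Before skip: (b ≠ -6 → b ≤ m - 2) → (mem[1] = 15 ↔ b ≠ -7)
Before mem[cnt] := 2*m - acc - 3: (b ≠ -6 → b ≤ m - 2) → (store(mem, cnt, -acc + 2*m - 3)[1] = 15 ↔ b ≠ -7)
Answer: WP = (b ≠ -6 → b ≤ m - 2) → (store(mem, cnt, -acc + 2*m - 3)[1] = 15 ↔ b ≠ -7)


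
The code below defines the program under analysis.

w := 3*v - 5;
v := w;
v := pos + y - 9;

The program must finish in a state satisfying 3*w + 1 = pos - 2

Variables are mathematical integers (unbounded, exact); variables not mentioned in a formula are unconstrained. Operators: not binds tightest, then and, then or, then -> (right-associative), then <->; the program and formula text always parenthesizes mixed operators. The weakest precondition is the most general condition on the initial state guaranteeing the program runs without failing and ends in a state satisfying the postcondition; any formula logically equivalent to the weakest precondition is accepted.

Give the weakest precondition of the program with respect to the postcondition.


Working backward. After the program, the postcondition 3*w + 1 = pos - 2 must hold; in canonical form it is 3*w = pos - 3.
Before v := pos + y - 9: 3*w = pos - 3
Before v := w: 3*w = pos - 3
Before w := 3*v - 5: 9*v = pos + 12
Answer: WP = 9*v = pos + 12


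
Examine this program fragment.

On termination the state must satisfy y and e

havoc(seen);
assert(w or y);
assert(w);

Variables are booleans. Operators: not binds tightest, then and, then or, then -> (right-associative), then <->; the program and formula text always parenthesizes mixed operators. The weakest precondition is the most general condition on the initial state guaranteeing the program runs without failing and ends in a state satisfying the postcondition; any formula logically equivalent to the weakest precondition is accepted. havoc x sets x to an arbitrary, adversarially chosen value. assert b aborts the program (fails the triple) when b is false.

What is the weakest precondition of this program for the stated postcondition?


Working backward. After the program, y and e must hold.
Before assert w: w and y and e
Before assert w or y: (w or y) and w and y and e
Before havoc seen: (w or y) and w and y and e
Answer: WP = (w or y) and w and y and e


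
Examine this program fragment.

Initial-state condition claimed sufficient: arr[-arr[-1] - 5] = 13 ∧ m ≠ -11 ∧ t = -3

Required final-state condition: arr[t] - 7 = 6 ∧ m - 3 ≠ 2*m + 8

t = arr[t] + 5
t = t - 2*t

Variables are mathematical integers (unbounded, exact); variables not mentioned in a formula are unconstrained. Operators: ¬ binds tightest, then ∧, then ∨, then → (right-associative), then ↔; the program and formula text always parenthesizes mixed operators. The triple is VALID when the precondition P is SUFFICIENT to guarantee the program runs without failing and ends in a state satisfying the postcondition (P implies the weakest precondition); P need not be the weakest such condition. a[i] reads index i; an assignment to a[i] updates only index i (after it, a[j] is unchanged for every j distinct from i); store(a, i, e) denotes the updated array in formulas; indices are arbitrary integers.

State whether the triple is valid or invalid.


Working backward. After the program, the postcondition arr[t] - 7 = 6 ∧ m - 3 ≠ 2*m + 8 must hold; in canonical form it is arr[t] = 13 ∧ m ≠ -11.
Before t := t - 2*t: arr[-t] = 13 ∧ m ≠ -11
Before t := arr[t] + 5: arr[-arr[t] - 5] = 13 ∧ m ≠ -11
The weakest precondition is arr[-arr[t] - 5] = 13 ∧ m ≠ -11.
Check whether arr[-arr[-1] - 5] = 13 ∧ m ≠ -11 ∧ t = -3 implies it.
Countermodel: at the initial state arr = {[-17427] = 4, [-5] = 13, [-3] = 17422, [-1] = 0, elsewhere 0}, m = -10, t = -3, the precondition holds but the weakest precondition fails.
Answer: invalid


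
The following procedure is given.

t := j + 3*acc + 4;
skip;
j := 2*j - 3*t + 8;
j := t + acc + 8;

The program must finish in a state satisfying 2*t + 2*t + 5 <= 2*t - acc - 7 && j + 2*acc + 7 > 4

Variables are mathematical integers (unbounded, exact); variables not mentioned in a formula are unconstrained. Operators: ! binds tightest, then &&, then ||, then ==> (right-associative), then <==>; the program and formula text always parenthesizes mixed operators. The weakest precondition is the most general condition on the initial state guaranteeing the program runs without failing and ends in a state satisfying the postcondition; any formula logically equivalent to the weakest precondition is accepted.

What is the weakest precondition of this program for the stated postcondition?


Working backward. After the program, the postcondition 2*t + 2*t + 5 <= 2*t - acc - 7 && j + 2*acc + 7 > 4 must hold; in canonical form it is acc + 2*t <= -12 && 2*acc + j > -3.
Before j := t + acc + 8: acc + 2*t <= -12 && 3*acc + t > -11
Before j := 2*j - 3*t + 8: acc + 2*t <= -12 && 3*acc + t > -11
Before skip: acc + 2*t <= -12 && 3*acc + t > -11
Before t := j + 3*acc + 4: 7*acc + 2*j <= -20 && 6*acc + j > -15
Answer: WP = 7*acc + 2*j <= -20 && 6*acc + j > -15
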